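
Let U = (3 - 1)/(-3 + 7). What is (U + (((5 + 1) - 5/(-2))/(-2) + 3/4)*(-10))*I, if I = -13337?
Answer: -946927/2 ≈ -4.7346e+5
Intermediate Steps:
U = ½ (U = 2/4 = 2*(¼) = ½ ≈ 0.50000)
(U + (((5 + 1) - 5/(-2))/(-2) + 3/4)*(-10))*I = (½ + (((5 + 1) - 5/(-2))/(-2) + 3/4)*(-10))*(-13337) = (½ + ((6 - 5*(-½))*(-½) + 3*(¼))*(-10))*(-13337) = (½ + ((6 + 5/2)*(-½) + ¾)*(-10))*(-13337) = (½ + ((17/2)*(-½) + ¾)*(-10))*(-13337) = (½ + (-17/4 + ¾)*(-10))*(-13337) = (½ - 7/2*(-10))*(-13337) = (½ + 35)*(-13337) = (71/2)*(-13337) = -946927/2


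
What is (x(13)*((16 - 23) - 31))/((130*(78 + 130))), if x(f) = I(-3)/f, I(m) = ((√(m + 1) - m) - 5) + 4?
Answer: -19/87880 - 19*I*√2/175760 ≈ -0.0002162 - 0.00015288*I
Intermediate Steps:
I(m) = -1 + √(1 + m) - m (I(m) = ((√(1 + m) - m) - 5) + 4 = (-5 + √(1 + m) - m) + 4 = -1 + √(1 + m) - m)
x(f) = (2 + I*√2)/f (x(f) = (-1 + √(1 - 3) - 1*(-3))/f = (-1 + √(-2) + 3)/f = (-1 + I*√2 + 3)/f = (2 + I*√2)/f)
(x(13)*((16 - 23) - 31))/((130*(78 + 130))) = (((2 + I*√2)/13)*((16 - 23) - 31))/((130*(78 + 130))) = (((2 + I*√2)/13)*(-7 - 31))/((130*208)) = ((2/13 + I*√2/13)*(-38))/27040 = (-76/13 - 38*I*√2/13)*(1/27040) = -19/87880 - 19*I*√2/175760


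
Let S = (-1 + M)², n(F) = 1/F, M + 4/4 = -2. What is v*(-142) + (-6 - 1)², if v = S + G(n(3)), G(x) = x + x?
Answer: -6953/3 ≈ -2317.7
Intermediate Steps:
M = -3 (M = -1 - 2 = -3)
S = 16 (S = (-1 - 3)² = (-4)² = 16)
G(x) = 2*x
v = 50/3 (v = 16 + 2/3 = 16 + 2*(⅓) = 16 + ⅔ = 50/3 ≈ 16.667)
v*(-142) + (-6 - 1)² = (50/3)*(-142) + (-6 - 1)² = -7100/3 + (-7)² = -7100/3 + 49 = -6953/3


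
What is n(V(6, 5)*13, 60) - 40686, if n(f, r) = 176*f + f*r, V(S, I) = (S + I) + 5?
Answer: 8402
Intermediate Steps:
V(S, I) = 5 + I + S (V(S, I) = (I + S) + 5 = 5 + I + S)
n(V(6, 5)*13, 60) - 40686 = ((5 + 5 + 6)*13)*(176 + 60) - 40686 = (16*13)*236 - 40686 = 208*236 - 40686 = 49088 - 40686 = 8402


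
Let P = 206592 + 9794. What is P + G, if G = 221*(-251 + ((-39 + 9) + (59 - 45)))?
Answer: 157379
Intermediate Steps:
P = 216386
G = -59007 (G = 221*(-251 + (-30 + 14)) = 221*(-251 - 16) = 221*(-267) = -59007)
P + G = 216386 - 59007 = 157379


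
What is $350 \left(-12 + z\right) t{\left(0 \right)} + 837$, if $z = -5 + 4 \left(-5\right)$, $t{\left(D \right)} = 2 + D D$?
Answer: $-25063$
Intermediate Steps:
$t{\left(D \right)} = 2 + D^{2}$
$z = -25$ ($z = -5 - 20 = -25$)
$350 \left(-12 + z\right) t{\left(0 \right)} + 837 = 350 \left(-12 - 25\right) \left(2 + 0^{2}\right) + 837 = 350 \left(- 37 \left(2 + 0\right)\right) + 837 = 350 \left(\left(-37\right) 2\right) + 837 = 350 \left(-74\right) + 837 = -25900 + 837 = -25063$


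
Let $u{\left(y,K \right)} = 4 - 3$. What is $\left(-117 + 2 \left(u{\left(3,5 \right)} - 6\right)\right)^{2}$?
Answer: $16129$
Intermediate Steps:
$u{\left(y,K \right)} = 1$ ($u{\left(y,K \right)} = 4 - 3 = 1$)
$\left(-117 + 2 \left(u{\left(3,5 \right)} - 6\right)\right)^{2} = \left(-117 + 2 \left(1 - 6\right)\right)^{2} = \left(-117 + 2 \left(-5\right)\right)^{2} = \left(-117 - 10\right)^{2} = \left(-127\right)^{2} = 16129$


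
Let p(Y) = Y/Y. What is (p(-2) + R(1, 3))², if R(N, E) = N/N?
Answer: 4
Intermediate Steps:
p(Y) = 1
R(N, E) = 1
(p(-2) + R(1, 3))² = (1 + 1)² = 2² = 4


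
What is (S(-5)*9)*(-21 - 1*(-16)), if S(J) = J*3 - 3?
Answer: 810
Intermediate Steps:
S(J) = -3 + 3*J (S(J) = 3*J - 3 = -3 + 3*J)
(S(-5)*9)*(-21 - 1*(-16)) = ((-3 + 3*(-5))*9)*(-21 - 1*(-16)) = ((-3 - 15)*9)*(-21 + 16) = -18*9*(-5) = -162*(-5) = 810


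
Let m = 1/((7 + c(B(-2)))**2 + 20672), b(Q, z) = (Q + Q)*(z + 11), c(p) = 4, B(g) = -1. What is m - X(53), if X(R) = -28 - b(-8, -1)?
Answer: -2744675/20793 ≈ -132.00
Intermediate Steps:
b(Q, z) = 2*Q*(11 + z) (b(Q, z) = (2*Q)*(11 + z) = 2*Q*(11 + z))
X(R) = 132 (X(R) = -28 - 2*(-8)*(11 - 1) = -28 - 2*(-8)*10 = -28 - 1*(-160) = -28 + 160 = 132)
m = 1/20793 (m = 1/((7 + 4)**2 + 20672) = 1/(11**2 + 20672) = 1/(121 + 20672) = 1/20793 ≈ 4.8093e-5)
m - X(53) = 1/20793 - 1*132 = 1/20793 - 132 = -2744675/20793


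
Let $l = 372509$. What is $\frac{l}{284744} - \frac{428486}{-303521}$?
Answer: $\frac{235073121773}{86425783624} \approx 2.7199$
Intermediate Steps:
$\frac{l}{284744} - \frac{428486}{-303521} = \frac{372509}{284744} - \frac{428486}{-303521} = 372509 \cdot \frac{1}{284744} - - \frac{428486}{303521} = \frac{372509}{284744} + \frac{428486}{303521} = \frac{235073121773}{86425783624}$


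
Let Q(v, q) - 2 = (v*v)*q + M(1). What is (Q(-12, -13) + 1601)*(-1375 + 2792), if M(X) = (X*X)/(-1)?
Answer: -382590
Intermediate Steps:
M(X) = -X² (M(X) = X²*(-1) = -X²)
Q(v, q) = 1 + q*v² (Q(v, q) = 2 + ((v*v)*q - 1*1²) = 2 + (v²*q - 1*1) = 2 + (q*v² - 1) = 2 + (-1 + q*v²) = 1 + q*v²)
(Q(-12, -13) + 1601)*(-1375 + 2792) = ((1 - 13*(-12)²) + 1601)*(-1375 + 2792) = ((1 - 13*144) + 1601)*1417 = ((1 - 1872) + 1601)*1417 = (-1871 + 1601)*1417 = -270*1417 = -382590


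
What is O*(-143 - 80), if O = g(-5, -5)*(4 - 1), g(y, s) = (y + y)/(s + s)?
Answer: -669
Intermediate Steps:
g(y, s) = y/s (g(y, s) = (2*y)/((2*s)) = (2*y)*(1/(2*s)) = y/s)
O = 3 (O = (-5/(-5))*(4 - 1) = -5*(-1/5)*3 = 1*3 = 3)
O*(-143 - 80) = 3*(-143 - 80) = 3*(-223) = -669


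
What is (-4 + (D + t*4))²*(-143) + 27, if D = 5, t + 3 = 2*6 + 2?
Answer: -289548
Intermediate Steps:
t = 11 (t = -3 + (2*6 + 2) = -3 + (12 + 2) = -3 + 14 = 11)
(-4 + (D + t*4))²*(-143) + 27 = (-4 + (5 + 11*4))²*(-143) + 27 = (-4 + (5 + 44))²*(-143) + 27 = (-4 + 49)²*(-143) + 27 = 45²*(-143) + 27 = 2025*(-143) + 27 = -289575 + 27 = -289548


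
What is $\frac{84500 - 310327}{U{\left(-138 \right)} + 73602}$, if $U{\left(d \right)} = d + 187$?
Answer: $- \frac{225827}{73651} \approx -3.0662$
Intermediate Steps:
$U{\left(d \right)} = 187 + d$
$\frac{84500 - 310327}{U{\left(-138 \right)} + 73602} = \frac{84500 - 310327}{\left(187 - 138\right) + 73602} = - \frac{225827}{49 + 73602} = - \frac{225827}{73651}$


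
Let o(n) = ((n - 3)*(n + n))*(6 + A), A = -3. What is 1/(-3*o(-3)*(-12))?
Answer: 1/3888 ≈ 0.00025720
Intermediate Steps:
o(n) = 6*n*(-3 + n) (o(n) = ((n - 3)*(n + n))*(6 - 3) = ((-3 + n)*(2*n))*3 = (2*n*(-3 + n))*3 = 6*n*(-3 + n))
1/(-3*o(-3)*(-12)) = 1/(-18*(-3)*(-3 - 3)*(-12)) = 1/(-18*(-3)*(-6)*(-12)) = 1/(-3*108*(-12)) = 1/(-324*(-12)) = 1/3888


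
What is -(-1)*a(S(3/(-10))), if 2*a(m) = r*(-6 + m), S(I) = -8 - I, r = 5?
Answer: -137/4 ≈ -34.250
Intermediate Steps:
a(m) = -15 + 5*m/2 (a(m) = (5*(-6 + m))/2 = (-30 + 5*m)/2 = -15 + 5*m/2)
-(-1)*a(S(3/(-10))) = -(-1)*(-15 + 5*(-8 - 3/(-10))/2) = -(-1)*(-15 + 5*(-8 - 3*(-1)/10)/2) = -(-1)*(-15 + 5*(-8 - 1*(-3/10))/2) = -(-1)*(-15 + 5*(-8 + 3/10)/2) = -(-1)*(-15 + (5/2)*(-77/10)) = -(-1)*(-15 - 77/4) = -(-1)*(-137)/4 = -1*137/4 = -137/4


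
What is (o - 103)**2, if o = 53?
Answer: 2500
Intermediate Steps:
(o - 103)**2 = (53 - 103)**2 = (-50)**2 = 2500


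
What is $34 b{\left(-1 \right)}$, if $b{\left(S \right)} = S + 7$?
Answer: $204$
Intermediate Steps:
$b{\left(S \right)} = 7 + S$
$34 b{\left(-1 \right)} = 34 \left(7 - 1\right) = 34 \cdot 6 = 204$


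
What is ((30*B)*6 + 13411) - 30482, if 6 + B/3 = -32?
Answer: -37591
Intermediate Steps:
B = -114 (B = -18 + 3*(-32) = -18 - 96 = -114)
((30*B)*6 + 13411) - 30482 = ((30*(-114))*6 + 13411) - 30482 = (-3420*6 + 13411) - 30482 = (-20520 + 13411) - 30482 = -7109 - 30482 = -37591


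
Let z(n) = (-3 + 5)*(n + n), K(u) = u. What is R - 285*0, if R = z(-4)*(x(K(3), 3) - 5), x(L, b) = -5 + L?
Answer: 112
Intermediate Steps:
z(n) = 4*n (z(n) = 2*(2*n) = 4*n)
R = 112 (R = (4*(-4))*((-5 + 3) - 5) = -16*(-2 - 5) = -16*(-7) = 112)
R - 285*0 = 112 - 285*0 = 112 + 0 = 112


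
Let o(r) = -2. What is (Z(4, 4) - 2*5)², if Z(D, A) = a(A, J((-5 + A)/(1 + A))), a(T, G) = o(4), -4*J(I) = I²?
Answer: 144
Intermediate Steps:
J(I) = -I²/4
a(T, G) = -2
Z(D, A) = -2
(Z(4, 4) - 2*5)² = (-2 - 2*5)² = (-2 - 10)² = (-12)² = 144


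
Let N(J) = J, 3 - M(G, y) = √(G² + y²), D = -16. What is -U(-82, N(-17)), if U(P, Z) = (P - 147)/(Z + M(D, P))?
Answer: 1603/3392 - 229*√1745/3392 ≈ -2.3476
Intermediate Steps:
M(G, y) = 3 - √(G² + y²)
U(P, Z) = (-147 + P)/(3 + Z - √(256 + P²)) (U(P, Z) = (P - 147)/(Z + (3 - √((-16)² + P²))) = (-147 + P)/(Z + (3 - √(256 + P²))) = (-147 + P)/(3 + Z - √(256 + P²)))
-U(-82, N(-17)) = -(-147 - 82)/(3 - 17 - √(256 + (-82)²)) = -(-229)/(3 - 17 - √(256 + 6724)) = -(-229)/(3 - 17 - √6980) = -(-229)/(3 - 17 - 2*√1745) = -(-229)/(-14 - 2*√1745) = 229/(-14 - 2*√1745)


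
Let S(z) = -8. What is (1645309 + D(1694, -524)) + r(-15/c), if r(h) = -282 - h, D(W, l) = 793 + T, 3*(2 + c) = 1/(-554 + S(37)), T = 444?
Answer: 5552823182/3373 ≈ 1.6463e+6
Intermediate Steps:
c = -3373/1686 (c = -2 + 1/(3*(-554 - 8)) = -2 + (1/3)/(-562) = -2 + (1/3)*(-1/562) = -2 - 1/1686 = -3373/1686 ≈ -2.0006)
D(W, l) = 1237 (D(W, l) = 793 + 444 = 1237)
(1645309 + D(1694, -524)) + r(-15/c) = (1645309 + 1237) + (-282 - (-15)/(-3373/1686)) = 1646546 + (-282 - (-15)*(-1686)/3373) = 1646546 + (-282 - 1*25290/3373) = 1646546 + (-282 - 25290/3373) = 1646546 - 976476/3373 = 5552823182/3373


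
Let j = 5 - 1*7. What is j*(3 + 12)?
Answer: -30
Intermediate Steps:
j = -2 (j = 5 - 7 = -2)
j*(3 + 12) = -2*(3 + 12) = -2*15 = -30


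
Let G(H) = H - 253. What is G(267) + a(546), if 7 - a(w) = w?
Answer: -525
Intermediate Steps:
a(w) = 7 - w
G(H) = -253 + H
G(267) + a(546) = (-253 + 267) + (7 - 1*546) = 14 + (7 - 546) = 14 - 539 = -525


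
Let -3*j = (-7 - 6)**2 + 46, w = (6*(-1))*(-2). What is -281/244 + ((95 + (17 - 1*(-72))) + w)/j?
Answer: -203887/52460 ≈ -3.8865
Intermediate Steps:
w = 12 (w = -6*(-2) = 12)
j = -215/3 (j = -((-7 - 6)**2 + 46)/3 = -((-13)**2 + 46)/3 = -(169 + 46)/3 = -1/3*215 = -215/3 ≈ -71.667)
-281/244 + ((95 + (17 - 1*(-72))) + w)/j = -281/244 + ((95 + (17 - 1*(-72))) + 12)/(-215/3) = -281*1/244 + ((95 + (17 + 72)) + 12)*(-3/215) = -281/244 + ((95 + 89) + 12)*(-3/215) = -281/244 + (184 + 12)*(-3/215) = -281/244 + 196*(-3/215) = -281/244 - 588/215 = -203887/52460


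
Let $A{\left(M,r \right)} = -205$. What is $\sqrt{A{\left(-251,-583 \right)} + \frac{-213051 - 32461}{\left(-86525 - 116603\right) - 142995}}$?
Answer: $\frac{i \sqrt{24474254531469}}{346123} \approx 14.293 i$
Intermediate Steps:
$\sqrt{A{\left(-251,-583 \right)} + \frac{-213051 - 32461}{\left(-86525 - 116603\right) - 142995}} = \sqrt{-205 + \frac{-213051 - 32461}{\left(-86525 - 116603\right) - 142995}} = \sqrt{-205 - \frac{245512}{-203128 - 142995}} = \sqrt{-205 - \frac{245512}{-346123}} = \sqrt{-205 - - \frac{245512}{346123}} = \sqrt{-205 + \frac{245512}{346123}} = \sqrt{- \frac{70709703}{346123}} = \frac{i \sqrt{24474254531469}}{346123}$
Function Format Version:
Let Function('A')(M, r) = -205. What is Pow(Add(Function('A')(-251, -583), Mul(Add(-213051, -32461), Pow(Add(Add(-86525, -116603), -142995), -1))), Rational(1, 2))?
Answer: Mul(Rational(1, 346123), I, Pow(24474254531469, Rational(1, 2))) ≈ Mul(14.293, I)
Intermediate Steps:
Pow(Add(Function('A')(-251, -583), Mul(Add(-213051, -32461), Pow(Add(Add(-86525, -116603), -142995), -1))), Rational(1, 2)) = Pow(Add(-205, Mul(Add(-213051, -32461), Pow(Add(Add(-86525, -116603), -142995), -1))), Rational(1, 2)) = Pow(Add(-205, Mul(-245512, Pow(Add(-203128, -142995), -1))), Rational(1, 2)) = Pow(Add(-205, Mul(-245512, Pow(-346123, -1))), Rational(1, 2)) = Pow(Add(-205, Mul(-245512, Rational(-1, 346123))), Rational(1, 2)) = Pow(Add(-205, Rational(245512, 346123)), Rational(1, 2)) = Pow(Rational(-70709703, 346123), Rational(1, 2)) = Mul(Rational(1, 346123), I, Pow(24474254531469, Rational(1, 2)))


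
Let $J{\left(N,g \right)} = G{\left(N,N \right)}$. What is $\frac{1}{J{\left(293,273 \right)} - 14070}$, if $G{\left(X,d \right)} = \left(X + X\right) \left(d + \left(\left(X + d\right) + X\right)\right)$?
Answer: $\frac{1}{672722} \approx 1.4865 \cdot 10^{-6}$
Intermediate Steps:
$G{\left(X,d \right)} = 2 X \left(2 X + 2 d\right)$ ($G{\left(X,d \right)} = 2 X \left(d + \left(d + 2 X\right)\right) = 2 X \left(2 X + 2 d\right)$)
$J{\left(N,g \right)} = 8 N^{2}$ ($J{\left(N,g \right)} = 4 N \left(N + N\right) = 4 N 2 N = 8 N^{2}$)
$\frac{1}{J{\left(293,273 \right)} - 14070} = \frac{1}{8 \cdot 293^{2} - 14070} = \frac{1}{8 \cdot 85849 - 14070} = \frac{1}{686792 - 14070} = \frac{1}{672722}$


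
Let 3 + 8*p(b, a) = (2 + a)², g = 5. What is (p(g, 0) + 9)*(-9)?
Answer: -657/8 ≈ -82.125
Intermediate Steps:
p(b, a) = -3/8 + (2 + a)²/8
(p(g, 0) + 9)*(-9) = ((-3/8 + (2 + 0)²/8) + 9)*(-9) = ((-3/8 + (⅛)*2²) + 9)*(-9) = ((-3/8 + (⅛)*4) + 9)*(-9) = ((-3/8 + ½) + 9)*(-9) = (⅛ + 9)*(-9) = (73/8)*(-9) = -657/8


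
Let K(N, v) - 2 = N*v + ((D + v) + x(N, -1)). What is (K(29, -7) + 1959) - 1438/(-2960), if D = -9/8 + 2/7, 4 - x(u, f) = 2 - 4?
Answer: 9099429/5180 ≈ 1756.6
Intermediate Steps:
x(u, f) = 6 (x(u, f) = 4 - (2 - 4) = 4 - 1*(-2) = 4 + 2 = 6)
D = -47/56 (D = -9*⅛ + 2*(⅐) = -9/8 + 2/7 = -47/56 ≈ -0.83929)
K(N, v) = 401/56 + v + N*v (K(N, v) = 2 + (N*v + ((-47/56 + v) + 6)) = 2 + (N*v + (289/56 + v)) = 2 + (289/56 + v + N*v) = 401/56 + v + N*v)
(K(29, -7) + 1959) - 1438/(-2960) = ((401/56 - 7 + 29*(-7)) + 1959) - 1438/(-2960) = ((401/56 - 7 - 203) + 1959) - 1438*(-1/2960) = (-11359/56 + 1959) + 719/1480 = 98345/56 + 719/1480 = 9099429/5180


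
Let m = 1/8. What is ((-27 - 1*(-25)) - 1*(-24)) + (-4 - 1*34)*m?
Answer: 69/4 ≈ 17.250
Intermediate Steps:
m = ⅛ (m = 1*(⅛) = ⅛ ≈ 0.12500)
((-27 - 1*(-25)) - 1*(-24)) + (-4 - 1*34)*m = ((-27 - 1*(-25)) - 1*(-24)) + (-4 - 1*34)*(⅛) = ((-27 + 25) + 24) + (-4 - 34)*(⅛) = (-2 + 24) - 38*⅛ = 22 - 19/4 = 69/4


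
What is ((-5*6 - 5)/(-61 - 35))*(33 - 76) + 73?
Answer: 5503/96 ≈ 57.323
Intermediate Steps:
((-5*6 - 5)/(-61 - 35))*(33 - 76) + 73 = ((-30 - 5)/(-96))*(-43) + 73 = -35*(-1/96)*(-43) + 73 = (35/96)*(-43) + 73 = -1505/96 + 73 = 5503/96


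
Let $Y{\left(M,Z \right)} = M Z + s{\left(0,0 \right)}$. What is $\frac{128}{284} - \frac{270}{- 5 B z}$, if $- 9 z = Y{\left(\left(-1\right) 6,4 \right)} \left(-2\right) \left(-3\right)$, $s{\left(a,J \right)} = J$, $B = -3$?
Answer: $- \frac{383}{568} \approx -0.6743$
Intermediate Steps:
$Y{\left(M,Z \right)} = M Z$ ($Y{\left(M,Z \right)} = M Z + 0 = M Z$)
$z = 16$ ($z = - \frac{\left(-1\right) 6 \cdot 4 \left(-2\right) \left(-3\right)}{9} = - \frac{\left(-6\right) 4 \left(-2\right) \left(-3\right)}{9} = - \frac{\left(-24\right) \left(-2\right) \left(-3\right)}{9} = - \frac{48 \left(-3\right)}{9} = \left(- \frac{1}{9}\right) \left(-144\right) = 16$)
$\frac{128}{284} - \frac{270}{- 5 B z} = \frac{128}{284} - \frac{270}{\left(-5\right) \left(-3\right) 16} = 128 \cdot \frac{1}{284} - \frac{270}{15 \cdot 16} = \frac{32}{71} - \frac{270}{240} = \frac{32}{71} - \frac{9}{8} = - \frac{383}{568}$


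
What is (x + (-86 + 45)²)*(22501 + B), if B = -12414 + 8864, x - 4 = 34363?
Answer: 683145648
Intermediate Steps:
x = 34367 (x = 4 + 34363 = 34367)
B = -3550
(x + (-86 + 45)²)*(22501 + B) = (34367 + (-86 + 45)²)*(22501 - 3550) = (34367 + (-41)²)*18951 = (34367 + 1681)*18951 = 36048*18951 = 683145648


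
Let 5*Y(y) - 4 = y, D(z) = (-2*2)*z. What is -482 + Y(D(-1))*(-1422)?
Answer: -13786/5 ≈ -2757.2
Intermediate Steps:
D(z) = -4*z
Y(y) = ⅘ + y/5
-482 + Y(D(-1))*(-1422) = -482 + (⅘ + (-4*(-1))/5)*(-1422) = -482 + (⅘ + (⅕)*4)*(-1422) = -482 + (⅘ + ⅘)*(-1422) = -482 + (8/5)*(-1422) = -482 - 11376/5 = -13786/5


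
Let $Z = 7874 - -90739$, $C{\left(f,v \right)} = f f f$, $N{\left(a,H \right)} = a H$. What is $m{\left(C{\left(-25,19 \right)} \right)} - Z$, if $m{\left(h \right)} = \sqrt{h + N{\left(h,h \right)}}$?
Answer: $-98613 + 750 \sqrt{434} \approx -82989.0$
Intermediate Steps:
$N{\left(a,H \right)} = H a$
$C{\left(f,v \right)} = f^{3}$ ($C{\left(f,v \right)} = f^{2} f = f^{3}$)
$m{\left(h \right)} = \sqrt{h + h^{2}}$ ($m{\left(h \right)} = \sqrt{h + h h} = \sqrt{h + h^{2}}$)
$Z = 98613$ ($Z = 7874 + 90739 = 98613$)
$m{\left(C{\left(-25,19 \right)} \right)} - Z = \sqrt{\left(-25\right)^{3} \left(1 + \left(-25\right)^{3}\right)} - 98613 = \sqrt{- 15625 \left(1 - 15625\right)} - 98613 = \sqrt{\left(-15625\right) \left(-15624\right)} - 98613 = \sqrt{244125000} - 98613 = 750 \sqrt{434} - 98613 = -98613 + 750 \sqrt{434}$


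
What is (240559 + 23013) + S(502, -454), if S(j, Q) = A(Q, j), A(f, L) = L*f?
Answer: 35664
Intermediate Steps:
S(j, Q) = Q*j (S(j, Q) = j*Q = Q*j)
(240559 + 23013) + S(502, -454) = (240559 + 23013) - 454*502 = 263572 - 227908 = 35664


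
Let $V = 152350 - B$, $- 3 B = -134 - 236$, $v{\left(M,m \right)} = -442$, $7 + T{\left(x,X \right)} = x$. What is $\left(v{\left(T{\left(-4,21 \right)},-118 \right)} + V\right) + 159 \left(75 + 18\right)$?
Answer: $\frac{499715}{3} \approx 1.6657 \cdot 10^{5}$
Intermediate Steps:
$T{\left(x,X \right)} = -7 + x$
$B = \frac{370}{3}$ ($B = - \frac{-134 - 236}{3} = \left(- \frac{1}{3}\right) \left(-370\right) = \frac{370}{3} \approx 123.33$)
$V = \frac{456680}{3}$ ($V = 152350 - \frac{370}{3} = \frac{456680}{3} \approx 1.5223 \cdot 10^{5}$)
$\left(v{\left(T{\left(-4,21 \right)},-118 \right)} + V\right) + 159 \left(75 + 18\right) = \left(-442 + \frac{456680}{3}\right) + 159 \left(75 + 18\right) = \frac{455354}{3} + 159 \cdot 93 = \frac{455354}{3} + 14787 = \frac{499715}{3}$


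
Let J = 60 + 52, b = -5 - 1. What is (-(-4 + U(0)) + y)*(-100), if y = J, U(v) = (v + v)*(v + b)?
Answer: -11600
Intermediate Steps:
b = -6
U(v) = 2*v*(-6 + v) (U(v) = (v + v)*(v - 6) = (2*v)*(-6 + v) = 2*v*(-6 + v))
J = 112
y = 112
(-(-4 + U(0)) + y)*(-100) = (-(-4 + 2*0*(-6 + 0)) + 112)*(-100) = (-(-4 + 2*0*(-6)) + 112)*(-100) = (-(-4 + 0) + 112)*(-100) = (-1*(-4) + 112)*(-100) = (4 + 112)*(-100) = 116*(-100) = -11600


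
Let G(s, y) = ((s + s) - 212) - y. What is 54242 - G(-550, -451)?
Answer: 55103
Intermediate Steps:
G(s, y) = -212 - y + 2*s (G(s, y) = (2*s - 212) - y = (-212 + 2*s) - y = -212 - y + 2*s)
54242 - G(-550, -451) = 54242 - (-212 - 1*(-451) + 2*(-550)) = 54242 - (-212 + 451 - 1100) = 54242 - 1*(-861) = 54242 + 861 = 55103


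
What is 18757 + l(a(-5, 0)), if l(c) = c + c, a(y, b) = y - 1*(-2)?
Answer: 18751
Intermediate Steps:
a(y, b) = 2 + y (a(y, b) = y + 2 = 2 + y)
l(c) = 2*c
18757 + l(a(-5, 0)) = 18757 + 2*(2 - 5) = 18757 + 2*(-3) = 18757 - 6 = 18751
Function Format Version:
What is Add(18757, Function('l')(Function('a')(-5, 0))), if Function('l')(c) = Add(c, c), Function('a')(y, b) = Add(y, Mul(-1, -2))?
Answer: 18751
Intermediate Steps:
Function('a')(y, b) = Add(2, y) (Function('a')(y, b) = Add(y, 2) = Add(2, y))
Function('l')(c) = Mul(2, c)
Add(18757, Function('l')(Function('a')(-5, 0))) = Add(18757, Mul(2, Add(2, -5))) = Add(18757, Mul(2, -3)) = Add(18757, -6) = 18751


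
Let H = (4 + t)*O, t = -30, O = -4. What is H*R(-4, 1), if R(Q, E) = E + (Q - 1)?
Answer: -416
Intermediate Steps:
R(Q, E) = -1 + E + Q (R(Q, E) = E + (-1 + Q) = -1 + E + Q)
H = 104 (H = (4 - 30)*(-4) = -26*(-4) = 104)
H*R(-4, 1) = 104*(-1 + 1 - 4) = 104*(-4) = -416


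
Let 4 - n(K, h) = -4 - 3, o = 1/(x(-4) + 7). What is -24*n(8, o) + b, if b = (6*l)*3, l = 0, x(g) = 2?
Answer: -264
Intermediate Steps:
o = 1/9 (o = 1/(2 + 7) = 1/9 ≈ 0.11111)
n(K, h) = 11 (n(K, h) = 4 - (-4 - 3) = 4 - 1*(-7) = 4 + 7 = 11)
b = 0 (b = (6*0)*3 = 0*3 = 0)
-24*n(8, o) + b = -24*11 + 0 = -264 + 0 = -264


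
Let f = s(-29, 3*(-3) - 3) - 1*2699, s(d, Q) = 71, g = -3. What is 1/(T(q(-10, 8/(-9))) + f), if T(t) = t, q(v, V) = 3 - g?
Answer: -1/2622 ≈ -0.00038139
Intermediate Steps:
q(v, V) = 6 (q(v, V) = 3 - 1*(-3) = 3 + 3 = 6)
f = -2628 (f = 71 - 1*2699 = 71 - 2699 = -2628)
1/(T(q(-10, 8/(-9))) + f) = 1/(6 - 2628) = 1/(-2622) = -1/2622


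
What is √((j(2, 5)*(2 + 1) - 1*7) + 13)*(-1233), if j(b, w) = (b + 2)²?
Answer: -3699*√6 ≈ -9060.7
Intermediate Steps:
j(b, w) = (2 + b)²
√((j(2, 5)*(2 + 1) - 1*7) + 13)*(-1233) = √(((2 + 2)²*(2 + 1) - 1*7) + 13)*(-1233) = √((4²*3 - 7) + 13)*(-1233) = √((16*3 - 7) + 13)*(-1233) = √((48 - 7) + 13)*(-1233) = √(41 + 13)*(-1233) = √54*(-1233) = (3*√6)*(-1233) = -3699*√6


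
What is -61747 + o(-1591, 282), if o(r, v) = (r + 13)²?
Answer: 2428337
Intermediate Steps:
o(r, v) = (13 + r)²
-61747 + o(-1591, 282) = -61747 + (13 - 1591)² = -61747 + (-1578)² = -61747 + 2490084 = 2428337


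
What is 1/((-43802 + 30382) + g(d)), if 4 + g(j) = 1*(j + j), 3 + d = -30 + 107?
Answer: -1/13276 ≈ -7.5324e-5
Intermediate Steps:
d = 74 (d = -3 + (-30 + 107) = -3 + 77 = 74)
g(j) = -4 + 2*j (g(j) = -4 + 1*(j + j) = -4 + 1*(2*j) = -4 + 2*j)
1/((-43802 + 30382) + g(d)) = 1/((-43802 + 30382) + (-4 + 2*74)) = 1/(-13420 + (-4 + 148)) = 1/(-13420 + 144) = 1/(-13276) = -1/13276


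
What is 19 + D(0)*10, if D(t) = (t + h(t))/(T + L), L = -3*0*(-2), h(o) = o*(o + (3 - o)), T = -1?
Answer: 19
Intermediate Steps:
h(o) = 3*o (h(o) = o*3 = 3*o)
L = 0 (L = 0*(-2) = 0)
D(t) = -4*t (D(t) = (t + 3*t)/(-1 + 0) = (4*t)/(-1) = (4*t)*(-1) = -4*t)
19 + D(0)*10 = 19 - 4*0*10 = 19 + 0*10 = 19 + 0 = 19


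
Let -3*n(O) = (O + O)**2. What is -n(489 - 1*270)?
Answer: 63948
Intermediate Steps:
n(O) = -4*O**2/3 (n(O) = -(O + O)**2/3 = -4*O**2/3)
-n(489 - 1*270) = -(-4)*(489 - 1*270)**2/3 = -(-4)*(489 - 270)**2/3 = -(-4)*219**2/3 = -(-4)*47961/3 = -1*(-63948) = 63948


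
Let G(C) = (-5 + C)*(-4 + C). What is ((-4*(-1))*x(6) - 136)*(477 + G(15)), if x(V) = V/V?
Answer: -77484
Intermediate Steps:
x(V) = 1
((-4*(-1))*x(6) - 136)*(477 + G(15)) = (-4*(-1)*1 - 136)*(477 + (20 + 15**2 - 9*15)) = (4*1 - 136)*(477 + (20 + 225 - 135)) = (4 - 136)*(477 + 110) = -132*587 = -77484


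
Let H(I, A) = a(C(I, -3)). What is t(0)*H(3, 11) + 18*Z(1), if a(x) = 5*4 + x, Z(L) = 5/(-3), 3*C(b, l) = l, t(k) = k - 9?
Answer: -201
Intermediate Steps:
t(k) = -9 + k
C(b, l) = l/3
Z(L) = -5/3 (Z(L) = 5*(-1/3) = -5/3)
a(x) = 20 + x
H(I, A) = 19 (H(I, A) = 20 + (1/3)*(-3) = 20 - 1 = 19)
t(0)*H(3, 11) + 18*Z(1) = (-9 + 0)*19 + 18*(-5/3) = -9*19 - 30 = -171 - 30 = -201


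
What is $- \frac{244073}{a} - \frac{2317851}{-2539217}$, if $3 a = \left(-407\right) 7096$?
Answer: $\frac{8553383505795}{7333441519624} \approx 1.1664$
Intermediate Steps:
$a = - \frac{2888072}{3}$ ($a = \frac{\left(-407\right) 7096}{3} = \frac{1}{3} \left(-2888072\right) = - \frac{2888072}{3} \approx -9.6269 \cdot 10^{5}$)
$- \frac{244073}{a} - \frac{2317851}{-2539217} = - \frac{244073}{- \frac{2888072}{3}} - \frac{2317851}{-2539217} = \left(-244073\right) \left(- \frac{3}{2888072}\right) - - \frac{2317851}{2539217} = \frac{732219}{2888072} + \frac{2317851}{2539217} = \frac{8553383505795}{7333441519624}$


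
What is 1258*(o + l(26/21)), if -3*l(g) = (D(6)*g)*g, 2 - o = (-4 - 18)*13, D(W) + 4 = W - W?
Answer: 482729824/1323 ≈ 3.6488e+5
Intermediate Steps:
D(W) = -4 (D(W) = -4 + (W - W) = -4 + 0 = -4)
o = 288 (o = 2 - (-4 - 18)*13 = 2 - (-22)*13 = 2 - 1*(-286) = 2 + 286 = 288)
l(g) = 4*g²/3 (l(g) = -(-4*g)*g/3 = -(-4)*g²/3 = 4*g²/3)
1258*(o + l(26/21)) = 1258*(288 + 4*(26/21)²/3) = 1258*(288 + (4/3)*(676/441)) = 1258*(288 + 2704/1323) = 1258*(383728/1323) = 482729824/1323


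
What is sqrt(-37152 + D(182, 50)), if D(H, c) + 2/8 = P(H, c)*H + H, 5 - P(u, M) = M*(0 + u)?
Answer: I*sqrt(6769041)/2 ≈ 1300.9*I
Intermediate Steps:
P(u, M) = 5 - M*u (P(u, M) = 5 - M*(0 + u) = 5 - M*u)
D(H, c) = -1/4 + H + H*(5 - H*c) (D(H, c) = -1/4 + ((5 - c*H)*H + H) = -1/4 + ((5 - H*c)*H + H) = -1/4 + (H*(5 - H*c) + H) = -1/4 + (H + H*(5 - H*c)) = -1/4 + H + H*(5 - H*c))
sqrt(-37152 + D(182, 50)) = sqrt(-37152 + (-1/4 + 6*182 - 1*50*182**2)) = sqrt(-37152 + (-1/4 + 1092 - 1*50*33124)) = sqrt(-37152 + (-1/4 + 1092 - 1656200)) = sqrt(-37152 - 6620433/4) = sqrt(-6769041/4) = I*sqrt(6769041)/2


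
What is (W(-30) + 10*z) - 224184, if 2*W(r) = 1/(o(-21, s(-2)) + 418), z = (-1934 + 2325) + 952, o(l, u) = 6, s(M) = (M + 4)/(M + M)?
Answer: -178719391/848 ≈ -2.1075e+5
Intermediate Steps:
s(M) = (4 + M)/(2*M) (s(M) = (4 + M)/((2*M)) = (4 + M)*(1/(2*M)) = (4 + M)/(2*M))
z = 1343 (z = 391 + 952 = 1343)
W(r) = 1/848 (W(r) = 1/(2*(6 + 418)) = (1/2)/424 = (1/2)*(1/424) = 1/848)
(W(-30) + 10*z) - 224184 = (1/848 + 10*1343) - 224184 = (1/848 + 13430) - 224184 = 11388641/848 - 224184 = -178719391/848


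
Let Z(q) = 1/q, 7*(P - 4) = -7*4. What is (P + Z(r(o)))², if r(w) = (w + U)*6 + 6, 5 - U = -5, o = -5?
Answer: 1/1296 ≈ 0.00077160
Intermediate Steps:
U = 10 (U = 5 - 1*(-5) = 5 + 5 = 10)
r(w) = 66 + 6*w (r(w) = (w + 10)*6 + 6 = (10 + w)*6 + 6 = (60 + 6*w) + 6 = 66 + 6*w)
P = 0 (P = 4 + (-7*4)/7 = 4 + (⅐)*(-28) = 4 - 4 = 0)
(P + Z(r(o)))² = (0 + 1/(66 + 6*(-5)))² = (0 + 1/(66 - 30))² = (0 + 1/36)² = (1/36)² = 1/1296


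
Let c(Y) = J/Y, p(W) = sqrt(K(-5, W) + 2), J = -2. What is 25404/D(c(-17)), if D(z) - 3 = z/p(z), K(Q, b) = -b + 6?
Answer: 86805468/10249 - 25404*sqrt(2278)/10249 ≈ 8351.3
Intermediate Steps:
K(Q, b) = 6 - b
p(W) = sqrt(8 - W) (p(W) = sqrt((6 - W) + 2) = sqrt(8 - W))
c(Y) = -2/Y
D(z) = 3 + z/sqrt(8 - z) (D(z) = 3 + z/(sqrt(8 - z)) = 3 + z/sqrt(8 - z))
25404/D(c(-17)) = 25404/(3 + (-2/(-17))/sqrt(8 - (-2)/(-17))) = 25404/(3 + (-2*(-1/17))/sqrt(8 - (-2)*(-1)/17)) = 25404/(3 + 2/(17*sqrt(8 - 1*2/17))) = 25404/(3 + 2/(17*sqrt(8 - 2/17))) = 25404/(3 + 2/(17*sqrt(134/17))) = 25404/(3 + 2*(sqrt(2278)/134)/17) = 25404/(3 + sqrt(2278)/1139)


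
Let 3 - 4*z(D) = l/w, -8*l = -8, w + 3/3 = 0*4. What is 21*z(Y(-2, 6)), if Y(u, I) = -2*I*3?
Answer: 21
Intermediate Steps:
Y(u, I) = -6*I
w = -1 (w = -1 + 0*4 = -1 + 0 = -1)
l = 1 (l = -⅛*(-8) = 1)
z(D) = 1 (z(D) = ¾ - 1/(4*(-1)) = ¾ - (-1)/4 = ¾ - ¼*(-1) = ¾ + ¼ = 1)
21*z(Y(-2, 6)) = 21*1 = 21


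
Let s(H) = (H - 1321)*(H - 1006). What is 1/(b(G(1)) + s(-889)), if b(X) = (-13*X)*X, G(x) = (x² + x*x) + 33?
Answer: 1/4172025 ≈ 2.3969e-7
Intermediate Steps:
G(x) = 33 + 2*x² (G(x) = (x² + x²) + 33 = 2*x² + 33 = 33 + 2*x²)
s(H) = (-1321 + H)*(-1006 + H)
b(X) = -13*X²
1/(b(G(1)) + s(-889)) = 1/(-13*(33 + 2*1²)² + (1328926 + (-889)² - 2327*(-889))) = 1/(-13*(33 + 2*1)² + (1328926 + 790321 + 2068703)) = 1/(-13*(33 + 2)² + 4187950) = 1/(-13*35² + 4187950) = 1/(-13*1225 + 4187950) = 1/(-15925 + 4187950) = 1/4172025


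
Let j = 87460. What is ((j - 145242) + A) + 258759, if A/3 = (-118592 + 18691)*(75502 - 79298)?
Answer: 1137873565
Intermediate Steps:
A = 1137672588 (A = 3*((-118592 + 18691)*(75502 - 79298)) = 3*(-99901*(-3796)) = 3*379224196 = 1137672588)
((j - 145242) + A) + 258759 = ((87460 - 145242) + 1137672588) + 258759 = (-57782 + 1137672588) + 258759 = 1137614806 + 258759 = 1137873565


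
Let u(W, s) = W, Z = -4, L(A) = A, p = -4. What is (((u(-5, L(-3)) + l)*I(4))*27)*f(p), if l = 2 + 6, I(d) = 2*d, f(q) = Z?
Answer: -2592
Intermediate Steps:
f(q) = -4
l = 8
(((u(-5, L(-3)) + l)*I(4))*27)*f(p) = (((-5 + 8)*(2*4))*27)*(-4) = ((3*8)*27)*(-4) = (24*27)*(-4) = 648*(-4) = -2592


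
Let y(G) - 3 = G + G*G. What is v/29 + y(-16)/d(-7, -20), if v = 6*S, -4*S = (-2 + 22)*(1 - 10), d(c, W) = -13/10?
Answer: -66960/377 ≈ -177.61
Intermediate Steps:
d(c, W) = -13/10 (d(c, W) = -13*⅒ = -13/10)
y(G) = 3 + G + G² (y(G) = 3 + (G + G*G) = 3 + (G + G²) = 3 + G + G²)
S = 45 (S = -(-2 + 22)*(1 - 10)/4 = -5*(-9) = -¼*(-180) = 45)
v = 270 (v = 6*45 = 270)
v/29 + y(-16)/d(-7, -20) = 270/29 + (3 - 16 + (-16)²)/(-13/10) = 270*(1/29) + (3 - 16 + 256)*(-10/13) = 270/29 + 243*(-10/13) = 270/29 - 2430/13 = -66960/377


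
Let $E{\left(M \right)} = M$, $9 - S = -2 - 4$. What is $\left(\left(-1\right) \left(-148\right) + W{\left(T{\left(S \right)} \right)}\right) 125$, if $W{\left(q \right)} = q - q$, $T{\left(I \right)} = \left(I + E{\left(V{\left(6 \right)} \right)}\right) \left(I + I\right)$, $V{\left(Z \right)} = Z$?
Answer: $18500$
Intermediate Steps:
$S = 15$ ($S = 9 - \left(-2 - 4\right) = 9 - -6 = 9 + 6 = 15$)
$T{\left(I \right)} = 2 I \left(6 + I\right)$ ($T{\left(I \right)} = \left(I + 6\right) \left(I + I\right) = \left(6 + I\right) 2 I = 2 I \left(6 + I\right)$)
$W{\left(q \right)} = 0$
$\left(\left(-1\right) \left(-148\right) + W{\left(T{\left(S \right)} \right)}\right) 125 = \left(\left(-1\right) \left(-148\right) + 0\right) 125 = \left(148 + 0\right) 125 = 148 \cdot 125 = 18500$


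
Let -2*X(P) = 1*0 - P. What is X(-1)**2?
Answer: 1/4 ≈ 0.25000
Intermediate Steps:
X(P) = P/2 (X(P) = -(1*0 - P)/2 = -(0 - P)/2 = -(-1)*P/2 = P/2)
X(-1)**2 = ((1/2)*(-1))**2 = (-1/2)**2 = 1/4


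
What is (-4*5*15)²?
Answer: 90000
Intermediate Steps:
(-4*5*15)² = (-1*20*15)² = (-20*15)² = (-300)² = 90000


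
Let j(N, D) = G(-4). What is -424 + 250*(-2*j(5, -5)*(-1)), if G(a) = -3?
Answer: -1924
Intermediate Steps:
j(N, D) = -3
-424 + 250*(-2*j(5, -5)*(-1)) = -424 + 250*(-2*(-3)*(-1)) = -424 + 250*(6*(-1)) = -424 + 250*(-6) = -424 - 1500 = -1924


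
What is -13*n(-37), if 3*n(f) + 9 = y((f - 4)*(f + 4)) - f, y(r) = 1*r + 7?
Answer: -18044/3 ≈ -6014.7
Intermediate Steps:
y(r) = 7 + r (y(r) = r + 7 = 7 + r)
n(f) = -⅔ - f/3 + (-4 + f)*(4 + f)/3 (n(f) = -3 + ((7 + (f - 4)*(f + 4)) - f)/3 = -3 + ((7 + (-4 + f)*(4 + f)) - f)/3 = -3 + (7 - f + (-4 + f)*(4 + f))/3 = -3 + (7/3 - f/3 + (-4 + f)*(4 + f)/3) = -⅔ - f/3 + (-4 + f)*(4 + f)/3)
-13*n(-37) = -13*(-6 - ⅓*(-37) + (⅓)*(-37)²) = -13*(-6 + 37/3 + (⅓)*1369) = -13*(-6 + 37/3 + 1369/3) = -13*1388/3 = -18044/3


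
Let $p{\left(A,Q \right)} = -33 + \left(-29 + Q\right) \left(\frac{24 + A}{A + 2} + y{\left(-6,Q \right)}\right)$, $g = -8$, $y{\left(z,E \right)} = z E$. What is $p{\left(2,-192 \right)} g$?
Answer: $2048492$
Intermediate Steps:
$y{\left(z,E \right)} = E z$
$p{\left(A,Q \right)} = -33 + \left(-29 + Q\right) \left(- 6 Q + \frac{24 + A}{2 + A}\right)$ ($p{\left(A,Q \right)} = -33 + \left(-29 + Q\right) \left(\frac{24 + A}{A + 2} + Q \left(-6\right)\right) = -33 + \left(-29 + Q\right) \left(\frac{24 + A}{2 + A} - 6 Q\right) = -33 + \left(-29 + Q\right) \left(- 6 Q + \frac{24 + A}{2 + A}\right)$)
$p{\left(2,-192 \right)} g = \frac{-762 - 124 - 12 \left(-192\right)^{2} + 372 \left(-192\right) - 12 \left(-192\right)^{2} + 175 \cdot 2 \left(-192\right)}{2 + 2} \left(-8\right) = \frac{-762 - 124 - 442368 - 71424 - 12 \cdot 36864 - 67200}{4} \left(-8\right) = \frac{-762 - 124 - 442368 - 71424 - 442368 - 67200}{4} \left(-8\right) = \frac{1}{4} \left(-1024246\right) \left(-8\right) = \left(- \frac{512123}{2}\right) \left(-8\right) = 2048492$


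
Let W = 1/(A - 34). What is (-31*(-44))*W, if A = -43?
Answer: -124/7 ≈ -17.714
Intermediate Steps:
W = -1/77 (W = 1/(-43 - 34) = 1/(-77) = -1/77 ≈ -0.012987)
(-31*(-44))*W = -31*(-44)*(-1/77) = 1364*(-1/77) = -124/7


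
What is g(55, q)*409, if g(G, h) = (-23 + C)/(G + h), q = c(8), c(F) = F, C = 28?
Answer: 2045/63 ≈ 32.460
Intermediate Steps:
q = 8
g(G, h) = 5/(G + h) (g(G, h) = (-23 + 28)/(G + h) = 5/(G + h))
g(55, q)*409 = (5/(55 + 8))*409 = (5/63)*409 = 2045/63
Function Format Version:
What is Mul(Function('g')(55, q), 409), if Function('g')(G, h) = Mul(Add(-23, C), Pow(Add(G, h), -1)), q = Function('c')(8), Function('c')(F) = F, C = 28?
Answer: Rational(2045, 63) ≈ 32.460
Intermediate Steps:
q = 8
Function('g')(G, h) = Mul(5, Pow(Add(G, h), -1)) (Function('g')(G, h) = Mul(Add(-23, 28), Pow(Add(G, h), -1)) = Mul(5, Pow(Add(G, h), -1)))
Mul(Function('g')(55, q), 409) = Mul(Mul(5, Pow(Add(55, 8), -1)), 409) = Mul(Mul(5, Pow(63, -1)), 409) = Mul(Mul(5, Rational(1, 63)), 409) = Mul(Rational(5, 63), 409) = Rational(2045, 63)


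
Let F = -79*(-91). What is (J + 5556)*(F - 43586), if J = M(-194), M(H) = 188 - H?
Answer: -216125386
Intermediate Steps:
F = 7189
J = 382 (J = 188 - 1*(-194) = 188 + 194 = 382)
(J + 5556)*(F - 43586) = (382 + 5556)*(7189 - 43586) = 5938*(-36397) = -216125386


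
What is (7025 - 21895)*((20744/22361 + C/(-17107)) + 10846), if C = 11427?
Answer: -61695863204767610/382529627 ≈ -1.6128e+8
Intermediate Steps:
(7025 - 21895)*((20744/22361 + C/(-17107)) + 10846) = (7025 - 21895)*((20744/22361 + 11427/(-17107)) + 10846) = -14870*((20744*(1/22361) + 11427*(-1/17107)) + 10846) = -14870*((20744/22361 - 11427/17107) + 10846) = -14870*(99348461/382529627 + 10846) = -14870*4149015682903/382529627 = -61695863204767610/382529627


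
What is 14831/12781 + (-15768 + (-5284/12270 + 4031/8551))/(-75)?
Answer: 10630709443346222/50287213551375 ≈ 211.40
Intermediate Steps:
14831/12781 + (-15768 + (-5284/12270 + 4031/8551))/(-75) = 14831*(1/12781) + (-15768 + (-5284*1/12270 + 4031*(1/8551)))*(-1/75) = 14831/12781 + (-15768 + (-2642/6135 + 4031/8551))*(-1/75) = 14831/12781 + (-15768 + 2138443/52460385)*(-1/75) = 14831/12781 - 827193212237/52460385*(-1/75) = 14831/12781 + 827193212237/3934528875 = 10630709443346222/50287213551375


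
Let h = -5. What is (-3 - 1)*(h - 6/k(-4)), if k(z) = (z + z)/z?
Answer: 32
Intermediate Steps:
k(z) = 2 (k(z) = (2*z)/z = 2)
(-3 - 1)*(h - 6/k(-4)) = (-3 - 1)*(-5 - 6/2) = -4*(-5 - 6*½) = -4*(-5 - 3) = -4*(-8) = 32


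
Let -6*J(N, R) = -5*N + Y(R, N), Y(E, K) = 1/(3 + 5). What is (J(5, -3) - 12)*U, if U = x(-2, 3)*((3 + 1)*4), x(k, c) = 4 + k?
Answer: -754/3 ≈ -251.33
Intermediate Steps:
Y(E, K) = ⅛ (Y(E, K) = 1/8 = ⅛)
U = 32 (U = (4 - 2)*((3 + 1)*4) = 2*(4*4) = 2*16 = 32)
J(N, R) = -1/48 + 5*N/6 (J(N, R) = -(-5*N + ⅛)/6 = -(⅛ - 5*N)/6 = -1/48 + 5*N/6)
(J(5, -3) - 12)*U = ((-1/48 + (⅚)*5) - 12)*32 = ((-1/48 + 25/6) - 12)*32 = (199/48 - 12)*32 = -377/48*32 = -754/3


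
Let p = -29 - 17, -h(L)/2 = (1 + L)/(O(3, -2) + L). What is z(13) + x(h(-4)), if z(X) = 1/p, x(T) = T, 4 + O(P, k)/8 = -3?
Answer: -14/115 ≈ -0.12174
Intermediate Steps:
O(P, k) = -56 (O(P, k) = -32 + 8*(-3) = -32 - 24 = -56)
h(L) = -2*(1 + L)/(-56 + L)
p = -46
z(X) = -1/46 (z(X) = 1/(-46) = -1/46)
z(13) + x(h(-4)) = -1/46 + 2*(-1 - 1*(-4))/(-56 - 4) = -1/46 + 2*(-1 + 4)/(-60) = -1/46 + 2*(-1/60)*3 = -1/46 - ⅒ = -14/115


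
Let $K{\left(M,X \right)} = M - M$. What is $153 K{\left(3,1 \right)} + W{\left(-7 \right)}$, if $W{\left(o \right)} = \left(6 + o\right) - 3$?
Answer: $-4$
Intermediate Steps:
$K{\left(M,X \right)} = 0$
$W{\left(o \right)} = 3 + o$
$153 K{\left(3,1 \right)} + W{\left(-7 \right)} = 153 \cdot 0 + \left(3 - 7\right) = 0 - 4 = -4$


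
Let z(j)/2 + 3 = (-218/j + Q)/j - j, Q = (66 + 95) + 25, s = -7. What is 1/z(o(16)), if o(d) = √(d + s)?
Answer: 9/572 ≈ 0.015734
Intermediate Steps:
o(d) = √(-7 + d) (o(d) = √(d - 7) = √(-7 + d))
Q = 186 (Q = 161 + 25 = 186)
z(j) = -6 - 2*j + 2*(186 - 218/j)/j (z(j) = -6 + 2*((-218/j + 186)/j - j) = -6 + 2*((186 - 218/j)/j - j) = -6 + 2*(-j + (186 - 218/j)/j) = -6 + (-2*j + 2*(186 - 218/j)/j) = -6 - 2*j + 2*(186 - 218/j)/j)
1/z(o(16)) = 1/(-6 - 436/(-7 + 16) - 2*√(-7 + 16) + 372/(√(-7 + 16))) = 1/(-6 - 436/(√9)² - 2*√9 + 372/(√9)) = 1/(-6 - 436/3² - 2*3 + 372/3) = 1/(-6 - 436*⅑ - 6 + 372*(⅓)) = 1/(-6 - 436/9 - 6 + 124) = 1/(572/9) = 9/572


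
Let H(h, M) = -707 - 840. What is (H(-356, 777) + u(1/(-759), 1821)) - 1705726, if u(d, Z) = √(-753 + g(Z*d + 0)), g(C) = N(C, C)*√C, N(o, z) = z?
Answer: -1707273 + √(-48198777 - 607*I*√153571)/253 ≈ -1.7073e+6 - 27.441*I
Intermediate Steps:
H(h, M) = -1547
g(C) = C^(3/2) (g(C) = C*√C = C^(3/2))
u(d, Z) = √(-753 + (Z*d)^(3/2)) (u(d, Z) = √(-753 + (Z*d + 0)^(3/2)) = √(-753 + (Z*d)^(3/2)))
(H(-356, 777) + u(1/(-759), 1821)) - 1705726 = (-1547 + √(-753 + (1821/(-759))^(3/2))) - 1705726 = (-1547 + √(-753 + (1821*(-1/759))^(3/2))) - 1705726 = (-1547 + √(-753 + (-607/253)^(3/2))) - 1705726 = (-1547 + √(-753 - 607*I*√153571/64009)) - 1705726 = -1707273 + √(-753 - 607*I*√153571/64009)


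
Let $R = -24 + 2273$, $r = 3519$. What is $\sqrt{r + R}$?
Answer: $2 \sqrt{1442} \approx 75.947$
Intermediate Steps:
$R = 2249$
$\sqrt{r + R} = \sqrt{3519 + 2249} = \sqrt{5768} = 2 \sqrt{1442}$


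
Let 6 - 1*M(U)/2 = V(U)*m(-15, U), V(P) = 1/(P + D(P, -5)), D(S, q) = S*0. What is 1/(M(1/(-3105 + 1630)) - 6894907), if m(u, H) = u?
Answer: -1/6939145 ≈ -1.4411e-7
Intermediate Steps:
D(S, q) = 0
V(P) = 1/P (V(P) = 1/(P + 0) = 1/P)
M(U) = 12 + 30/U (M(U) = 12 - 2*(-15)/U = 12 - (-30)/U = 12 + 30/U)
1/(M(1/(-3105 + 1630)) - 6894907) = 1/((12 + 30/(1/(-3105 + 1630))) - 6894907) = 1/((12 + 30/(1/(-1475))) - 6894907) = 1/((12 + 30/(-1/1475)) - 6894907) = 1/((12 + 30*(-1475)) - 6894907) = 1/((12 - 44250) - 6894907) = 1/(-44238 - 6894907) = 1/(-6939145) = -1/6939145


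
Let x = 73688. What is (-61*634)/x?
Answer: -317/604 ≈ -0.52483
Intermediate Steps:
(-61*634)/x = -61*634/73688 = -38674*1/73688 = -317/604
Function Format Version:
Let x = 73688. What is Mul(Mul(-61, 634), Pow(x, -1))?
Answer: Rational(-317, 604) ≈ -0.52483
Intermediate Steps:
Mul(Mul(-61, 634), Pow(x, -1)) = Mul(Mul(-61, 634), Pow(73688, -1)) = Mul(-38674, Rational(1, 73688)) = Rational(-317, 604)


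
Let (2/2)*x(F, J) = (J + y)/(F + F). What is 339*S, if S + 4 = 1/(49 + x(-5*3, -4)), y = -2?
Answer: -110627/82 ≈ -1349.1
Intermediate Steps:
x(F, J) = (-2 + J)/(2*F) (x(F, J) = (J - 2)/(F + F) = (-2 + J)/((2*F)) = (-2 + J)*(1/(2*F)) = (-2 + J)/(2*F))
S = -979/246 (S = -4 + 1/(49 + (-2 - 4)/(2*((-5*3)))) = -4 + 1/(49 + (½)*(-6)/(-15)) = -4 + 1/(49 + (½)*(-1/15)*(-6)) = -4 + 1/(49 + ⅕) = -4 + 1/(246/5) = -4 + 5/246 = -979/246 ≈ -3.9797)
339*S = 339*(-979/246) = -110627/82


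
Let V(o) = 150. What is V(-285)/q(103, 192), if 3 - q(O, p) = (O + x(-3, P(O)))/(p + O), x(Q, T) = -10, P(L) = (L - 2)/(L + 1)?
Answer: 7375/132 ≈ 55.871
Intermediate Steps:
P(L) = (-2 + L)/(1 + L)
q(O, p) = 3 - (-10 + O)/(O + p) (q(O, p) = 3 - (O - 10)/(p + O) = 3 - (-10 + O)/(O + p))
V(-285)/q(103, 192) = 150/(((10 + 2*103 + 3*192)/(103 + 192))) = 150/(((10 + 206 + 576)/295)) = 150/(((1/295)*792)) = 150/(792/295) = 150*(295/792) = 7375/132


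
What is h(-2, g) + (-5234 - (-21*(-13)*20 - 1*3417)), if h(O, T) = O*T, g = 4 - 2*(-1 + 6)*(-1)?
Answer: -7305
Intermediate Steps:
g = 14 (g = 4 - 2*5*(-1) = 4 - 10*(-1) = 4 + 10 = 14)
h(-2, g) + (-5234 - (-21*(-13)*20 - 1*3417)) = -2*14 + (-5234 - (-21*(-13)*20 - 1*3417)) = -28 + (-5234 - (273*20 - 3417)) = -28 + (-5234 - (5460 - 3417)) = -28 + (-5234 - 1*2043) = -28 + (-5234 - 2043) = -28 - 7277 = -7305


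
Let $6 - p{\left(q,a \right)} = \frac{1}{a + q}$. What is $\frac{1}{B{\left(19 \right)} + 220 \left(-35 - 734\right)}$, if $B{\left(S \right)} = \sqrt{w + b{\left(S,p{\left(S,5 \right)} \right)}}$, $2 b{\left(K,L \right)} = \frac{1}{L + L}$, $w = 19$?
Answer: $- \frac{24192740}{4092927750477} - \frac{\sqrt{389389}}{4092927750477} \approx -5.911 \cdot 10^{-6}$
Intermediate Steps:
$p{\left(q,a \right)} = 6 - \frac{1}{a + q}$
$b{\left(K,L \right)} = \frac{1}{4 L}$ ($b{\left(K,L \right)} = \frac{1}{2 \left(L + L\right)} = \frac{1}{2 \cdot 2 L} = \frac{\frac{1}{2} \frac{1}{L}}{2} = \frac{1}{4 L}$)
$B{\left(S \right)} = \sqrt{19 + \frac{5 + S}{4 \left(29 + 6 S\right)}}$ ($B{\left(S \right)} = \sqrt{19 + \frac{1}{4 \frac{-1 + 6 \cdot 5 + 6 S}{5 + S}}} = \sqrt{19 + \frac{1}{4 \frac{-1 + 30 + 6 S}{5 + S}}} = \sqrt{19 + \frac{1}{4 \frac{29 + 6 S}{5 + S}}} = \sqrt{19 + \frac{\frac{1}{29 + 6 S} \left(5 + S\right)}{4}} = \sqrt{19 + \frac{5 + S}{4 \left(29 + 6 S\right)}}$)
$\frac{1}{B{\left(19 \right)} + 220 \left(-35 - 734\right)} = \frac{1}{\frac{\sqrt{\frac{2209 + 457 \cdot 19}{29 + 6 \cdot 19}}}{2} + 220 \left(-35 - 734\right)} = \frac{1}{\frac{\sqrt{\frac{2209 + 8683}{29 + 114}}}{2} + 220 \left(-35 - 734\right)} = \frac{1}{\frac{\sqrt{\frac{1}{143} \cdot 10892}}{2} + 220 \left(-769\right)} = \frac{1}{\frac{\sqrt{\frac{1}{143} \cdot 10892}}{2} - 169180} = \frac{1}{\frac{\sqrt{\frac{10892}{143}}}{2} - 169180} = \frac{1}{\frac{\frac{2}{143} \sqrt{389389}}{2} - 169180} = \frac{1}{\frac{\sqrt{389389}}{143} - 169180} = \frac{1}{-169180 + \frac{\sqrt{389389}}{143}}$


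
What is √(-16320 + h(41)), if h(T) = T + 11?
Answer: 14*I*√83 ≈ 127.55*I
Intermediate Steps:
h(T) = 11 + T
√(-16320 + h(41)) = √(-16320 + (11 + 41)) = √(-16320 + 52) = √(-16268) = 14*I*√83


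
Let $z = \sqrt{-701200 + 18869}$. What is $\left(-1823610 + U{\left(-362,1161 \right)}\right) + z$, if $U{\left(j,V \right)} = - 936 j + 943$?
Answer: $-1483835 + i \sqrt{682331} \approx -1.4838 \cdot 10^{6} + 826.03 i$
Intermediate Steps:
$z = i \sqrt{682331}$ ($z = \sqrt{-682331} = i \sqrt{682331} \approx 826.03 i$)
$U{\left(j,V \right)} = 943 - 936 j$
$\left(-1823610 + U{\left(-362,1161 \right)}\right) + z = \left(-1823610 + \left(943 - -338832\right)\right) + i \sqrt{682331} = \left(-1823610 + \left(943 + 338832\right)\right) + i \sqrt{682331} = \left(-1823610 + 339775\right) + i \sqrt{682331} = -1483835 + i \sqrt{682331}$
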